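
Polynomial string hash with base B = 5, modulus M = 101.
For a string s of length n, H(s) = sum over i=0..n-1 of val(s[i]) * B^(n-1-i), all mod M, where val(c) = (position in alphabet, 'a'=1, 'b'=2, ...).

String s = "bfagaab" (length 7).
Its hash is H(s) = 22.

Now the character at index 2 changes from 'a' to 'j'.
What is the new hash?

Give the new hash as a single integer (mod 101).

val('a') = 1, val('j') = 10
Position k = 2, exponent = n-1-k = 4
B^4 mod M = 5^4 mod 101 = 19
Delta = (10 - 1) * 19 mod 101 = 70
New hash = (22 + 70) mod 101 = 92

Answer: 92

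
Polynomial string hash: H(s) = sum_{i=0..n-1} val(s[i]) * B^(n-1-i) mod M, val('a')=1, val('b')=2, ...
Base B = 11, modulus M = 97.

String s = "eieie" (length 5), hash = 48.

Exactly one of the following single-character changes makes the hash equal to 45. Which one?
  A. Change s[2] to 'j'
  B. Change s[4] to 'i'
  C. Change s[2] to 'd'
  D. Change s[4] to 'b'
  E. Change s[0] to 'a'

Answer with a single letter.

Answer: D

Derivation:
Option A: s[2]='e'->'j', delta=(10-5)*11^2 mod 97 = 23, hash=48+23 mod 97 = 71
Option B: s[4]='e'->'i', delta=(9-5)*11^0 mod 97 = 4, hash=48+4 mod 97 = 52
Option C: s[2]='e'->'d', delta=(4-5)*11^2 mod 97 = 73, hash=48+73 mod 97 = 24
Option D: s[4]='e'->'b', delta=(2-5)*11^0 mod 97 = 94, hash=48+94 mod 97 = 45 <-- target
Option E: s[0]='e'->'a', delta=(1-5)*11^4 mod 97 = 24, hash=48+24 mod 97 = 72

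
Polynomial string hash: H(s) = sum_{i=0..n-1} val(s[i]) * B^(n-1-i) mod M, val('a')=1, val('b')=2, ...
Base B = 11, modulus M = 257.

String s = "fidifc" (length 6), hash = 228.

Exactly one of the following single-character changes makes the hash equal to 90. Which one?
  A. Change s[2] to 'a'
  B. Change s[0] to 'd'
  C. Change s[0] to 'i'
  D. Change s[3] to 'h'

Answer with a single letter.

Answer: A

Derivation:
Option A: s[2]='d'->'a', delta=(1-4)*11^3 mod 257 = 119, hash=228+119 mod 257 = 90 <-- target
Option B: s[0]='f'->'d', delta=(4-6)*11^5 mod 257 = 176, hash=228+176 mod 257 = 147
Option C: s[0]='f'->'i', delta=(9-6)*11^5 mod 257 = 250, hash=228+250 mod 257 = 221
Option D: s[3]='i'->'h', delta=(8-9)*11^2 mod 257 = 136, hash=228+136 mod 257 = 107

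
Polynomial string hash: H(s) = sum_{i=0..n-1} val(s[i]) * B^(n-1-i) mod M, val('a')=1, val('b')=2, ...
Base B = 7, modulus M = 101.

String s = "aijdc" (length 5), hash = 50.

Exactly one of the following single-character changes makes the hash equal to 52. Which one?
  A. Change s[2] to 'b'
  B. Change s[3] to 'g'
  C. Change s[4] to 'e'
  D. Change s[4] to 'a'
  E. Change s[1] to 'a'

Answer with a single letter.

Answer: C

Derivation:
Option A: s[2]='j'->'b', delta=(2-10)*7^2 mod 101 = 12, hash=50+12 mod 101 = 62
Option B: s[3]='d'->'g', delta=(7-4)*7^1 mod 101 = 21, hash=50+21 mod 101 = 71
Option C: s[4]='c'->'e', delta=(5-3)*7^0 mod 101 = 2, hash=50+2 mod 101 = 52 <-- target
Option D: s[4]='c'->'a', delta=(1-3)*7^0 mod 101 = 99, hash=50+99 mod 101 = 48
Option E: s[1]='i'->'a', delta=(1-9)*7^3 mod 101 = 84, hash=50+84 mod 101 = 33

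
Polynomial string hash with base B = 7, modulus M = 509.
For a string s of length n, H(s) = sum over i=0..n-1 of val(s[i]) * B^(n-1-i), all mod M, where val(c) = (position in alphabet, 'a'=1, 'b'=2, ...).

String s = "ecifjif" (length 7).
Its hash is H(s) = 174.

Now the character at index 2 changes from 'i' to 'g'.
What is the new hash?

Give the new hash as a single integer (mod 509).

val('i') = 9, val('g') = 7
Position k = 2, exponent = n-1-k = 4
B^4 mod M = 7^4 mod 509 = 365
Delta = (7 - 9) * 365 mod 509 = 288
New hash = (174 + 288) mod 509 = 462

Answer: 462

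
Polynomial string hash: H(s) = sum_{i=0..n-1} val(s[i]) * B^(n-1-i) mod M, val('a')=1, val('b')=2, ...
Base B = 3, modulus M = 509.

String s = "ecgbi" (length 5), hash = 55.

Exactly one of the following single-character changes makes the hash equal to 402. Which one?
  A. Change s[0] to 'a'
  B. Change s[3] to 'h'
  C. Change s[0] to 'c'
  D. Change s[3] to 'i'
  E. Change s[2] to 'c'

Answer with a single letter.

Option A: s[0]='e'->'a', delta=(1-5)*3^4 mod 509 = 185, hash=55+185 mod 509 = 240
Option B: s[3]='b'->'h', delta=(8-2)*3^1 mod 509 = 18, hash=55+18 mod 509 = 73
Option C: s[0]='e'->'c', delta=(3-5)*3^4 mod 509 = 347, hash=55+347 mod 509 = 402 <-- target
Option D: s[3]='b'->'i', delta=(9-2)*3^1 mod 509 = 21, hash=55+21 mod 509 = 76
Option E: s[2]='g'->'c', delta=(3-7)*3^2 mod 509 = 473, hash=55+473 mod 509 = 19

Answer: C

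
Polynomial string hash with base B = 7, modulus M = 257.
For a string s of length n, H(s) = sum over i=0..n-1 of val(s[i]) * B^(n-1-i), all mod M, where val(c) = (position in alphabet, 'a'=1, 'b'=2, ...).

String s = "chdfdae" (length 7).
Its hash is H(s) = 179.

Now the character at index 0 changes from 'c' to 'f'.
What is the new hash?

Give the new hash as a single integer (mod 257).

val('c') = 3, val('f') = 6
Position k = 0, exponent = n-1-k = 6
B^6 mod M = 7^6 mod 257 = 200
Delta = (6 - 3) * 200 mod 257 = 86
New hash = (179 + 86) mod 257 = 8

Answer: 8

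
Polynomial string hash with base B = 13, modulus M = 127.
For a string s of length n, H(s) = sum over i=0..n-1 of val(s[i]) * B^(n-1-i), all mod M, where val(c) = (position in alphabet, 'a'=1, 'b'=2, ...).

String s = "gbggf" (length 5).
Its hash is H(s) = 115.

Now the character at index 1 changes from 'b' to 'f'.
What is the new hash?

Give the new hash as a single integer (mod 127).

val('b') = 2, val('f') = 6
Position k = 1, exponent = n-1-k = 3
B^3 mod M = 13^3 mod 127 = 38
Delta = (6 - 2) * 38 mod 127 = 25
New hash = (115 + 25) mod 127 = 13

Answer: 13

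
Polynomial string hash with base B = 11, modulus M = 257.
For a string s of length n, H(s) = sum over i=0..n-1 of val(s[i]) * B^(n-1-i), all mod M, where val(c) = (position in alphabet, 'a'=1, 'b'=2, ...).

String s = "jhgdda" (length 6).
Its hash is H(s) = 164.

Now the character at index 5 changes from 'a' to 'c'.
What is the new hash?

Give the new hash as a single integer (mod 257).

val('a') = 1, val('c') = 3
Position k = 5, exponent = n-1-k = 0
B^0 mod M = 11^0 mod 257 = 1
Delta = (3 - 1) * 1 mod 257 = 2
New hash = (164 + 2) mod 257 = 166

Answer: 166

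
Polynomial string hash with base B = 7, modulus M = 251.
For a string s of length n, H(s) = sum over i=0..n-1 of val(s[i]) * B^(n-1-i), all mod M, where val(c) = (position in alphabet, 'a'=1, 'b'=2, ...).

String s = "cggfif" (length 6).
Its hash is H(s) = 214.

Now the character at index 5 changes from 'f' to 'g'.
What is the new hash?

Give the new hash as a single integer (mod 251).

Answer: 215

Derivation:
val('f') = 6, val('g') = 7
Position k = 5, exponent = n-1-k = 0
B^0 mod M = 7^0 mod 251 = 1
Delta = (7 - 6) * 1 mod 251 = 1
New hash = (214 + 1) mod 251 = 215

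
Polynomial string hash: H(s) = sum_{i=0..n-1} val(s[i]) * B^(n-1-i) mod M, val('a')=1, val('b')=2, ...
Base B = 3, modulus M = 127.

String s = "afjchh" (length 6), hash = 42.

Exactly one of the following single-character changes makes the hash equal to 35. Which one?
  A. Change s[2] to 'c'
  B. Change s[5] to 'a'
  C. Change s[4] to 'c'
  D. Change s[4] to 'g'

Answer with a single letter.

Answer: B

Derivation:
Option A: s[2]='j'->'c', delta=(3-10)*3^3 mod 127 = 65, hash=42+65 mod 127 = 107
Option B: s[5]='h'->'a', delta=(1-8)*3^0 mod 127 = 120, hash=42+120 mod 127 = 35 <-- target
Option C: s[4]='h'->'c', delta=(3-8)*3^1 mod 127 = 112, hash=42+112 mod 127 = 27
Option D: s[4]='h'->'g', delta=(7-8)*3^1 mod 127 = 124, hash=42+124 mod 127 = 39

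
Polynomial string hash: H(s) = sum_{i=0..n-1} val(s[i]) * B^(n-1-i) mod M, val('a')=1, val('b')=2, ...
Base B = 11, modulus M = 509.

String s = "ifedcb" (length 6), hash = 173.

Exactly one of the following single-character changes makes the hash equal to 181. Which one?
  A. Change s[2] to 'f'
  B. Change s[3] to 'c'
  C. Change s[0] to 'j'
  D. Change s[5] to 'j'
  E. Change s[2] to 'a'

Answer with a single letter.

Answer: D

Derivation:
Option A: s[2]='e'->'f', delta=(6-5)*11^3 mod 509 = 313, hash=173+313 mod 509 = 486
Option B: s[3]='d'->'c', delta=(3-4)*11^2 mod 509 = 388, hash=173+388 mod 509 = 52
Option C: s[0]='i'->'j', delta=(10-9)*11^5 mod 509 = 207, hash=173+207 mod 509 = 380
Option D: s[5]='b'->'j', delta=(10-2)*11^0 mod 509 = 8, hash=173+8 mod 509 = 181 <-- target
Option E: s[2]='e'->'a', delta=(1-5)*11^3 mod 509 = 275, hash=173+275 mod 509 = 448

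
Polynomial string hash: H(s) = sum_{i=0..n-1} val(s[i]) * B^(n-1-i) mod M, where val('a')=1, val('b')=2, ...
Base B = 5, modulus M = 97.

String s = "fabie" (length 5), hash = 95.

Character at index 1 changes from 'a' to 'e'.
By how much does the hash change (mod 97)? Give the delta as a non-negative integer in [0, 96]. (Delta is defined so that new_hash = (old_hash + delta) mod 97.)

Answer: 15

Derivation:
Delta formula: (val(new) - val(old)) * B^(n-1-k) mod M
  val('e') - val('a') = 5 - 1 = 4
  B^(n-1-k) = 5^3 mod 97 = 28
  Delta = 4 * 28 mod 97 = 15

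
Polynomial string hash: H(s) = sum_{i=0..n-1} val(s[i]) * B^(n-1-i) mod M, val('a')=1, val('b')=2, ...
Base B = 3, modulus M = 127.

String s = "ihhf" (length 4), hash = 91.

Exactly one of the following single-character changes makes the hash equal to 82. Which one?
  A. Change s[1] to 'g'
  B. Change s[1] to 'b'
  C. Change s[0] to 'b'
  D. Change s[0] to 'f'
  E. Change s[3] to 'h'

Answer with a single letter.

Option A: s[1]='h'->'g', delta=(7-8)*3^2 mod 127 = 118, hash=91+118 mod 127 = 82 <-- target
Option B: s[1]='h'->'b', delta=(2-8)*3^2 mod 127 = 73, hash=91+73 mod 127 = 37
Option C: s[0]='i'->'b', delta=(2-9)*3^3 mod 127 = 65, hash=91+65 mod 127 = 29
Option D: s[0]='i'->'f', delta=(6-9)*3^3 mod 127 = 46, hash=91+46 mod 127 = 10
Option E: s[3]='f'->'h', delta=(8-6)*3^0 mod 127 = 2, hash=91+2 mod 127 = 93

Answer: A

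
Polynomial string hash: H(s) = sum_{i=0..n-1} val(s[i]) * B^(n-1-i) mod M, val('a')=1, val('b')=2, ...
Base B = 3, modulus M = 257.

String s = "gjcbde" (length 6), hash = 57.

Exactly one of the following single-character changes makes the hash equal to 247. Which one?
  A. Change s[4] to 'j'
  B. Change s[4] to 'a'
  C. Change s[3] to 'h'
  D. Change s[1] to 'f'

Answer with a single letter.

Option A: s[4]='d'->'j', delta=(10-4)*3^1 mod 257 = 18, hash=57+18 mod 257 = 75
Option B: s[4]='d'->'a', delta=(1-4)*3^1 mod 257 = 248, hash=57+248 mod 257 = 48
Option C: s[3]='b'->'h', delta=(8-2)*3^2 mod 257 = 54, hash=57+54 mod 257 = 111
Option D: s[1]='j'->'f', delta=(6-10)*3^4 mod 257 = 190, hash=57+190 mod 257 = 247 <-- target

Answer: D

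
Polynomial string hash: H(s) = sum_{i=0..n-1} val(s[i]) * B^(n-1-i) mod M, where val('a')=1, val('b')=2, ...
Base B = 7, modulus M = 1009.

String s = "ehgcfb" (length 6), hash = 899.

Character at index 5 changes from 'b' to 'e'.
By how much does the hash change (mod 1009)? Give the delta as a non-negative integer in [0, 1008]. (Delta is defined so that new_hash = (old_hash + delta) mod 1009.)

Answer: 3

Derivation:
Delta formula: (val(new) - val(old)) * B^(n-1-k) mod M
  val('e') - val('b') = 5 - 2 = 3
  B^(n-1-k) = 7^0 mod 1009 = 1
  Delta = 3 * 1 mod 1009 = 3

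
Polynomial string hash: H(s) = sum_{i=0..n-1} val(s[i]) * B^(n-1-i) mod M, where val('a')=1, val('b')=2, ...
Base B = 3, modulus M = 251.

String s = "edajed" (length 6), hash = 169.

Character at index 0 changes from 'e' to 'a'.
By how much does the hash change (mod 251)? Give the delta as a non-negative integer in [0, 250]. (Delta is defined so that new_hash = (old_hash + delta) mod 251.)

Answer: 32

Derivation:
Delta formula: (val(new) - val(old)) * B^(n-1-k) mod M
  val('a') - val('e') = 1 - 5 = -4
  B^(n-1-k) = 3^5 mod 251 = 243
  Delta = -4 * 243 mod 251 = 32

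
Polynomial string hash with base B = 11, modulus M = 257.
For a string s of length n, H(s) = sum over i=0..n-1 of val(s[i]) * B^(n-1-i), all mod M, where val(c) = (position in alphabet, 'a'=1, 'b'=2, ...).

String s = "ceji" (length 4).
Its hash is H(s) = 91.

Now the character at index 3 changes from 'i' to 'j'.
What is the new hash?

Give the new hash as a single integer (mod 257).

Answer: 92

Derivation:
val('i') = 9, val('j') = 10
Position k = 3, exponent = n-1-k = 0
B^0 mod M = 11^0 mod 257 = 1
Delta = (10 - 9) * 1 mod 257 = 1
New hash = (91 + 1) mod 257 = 92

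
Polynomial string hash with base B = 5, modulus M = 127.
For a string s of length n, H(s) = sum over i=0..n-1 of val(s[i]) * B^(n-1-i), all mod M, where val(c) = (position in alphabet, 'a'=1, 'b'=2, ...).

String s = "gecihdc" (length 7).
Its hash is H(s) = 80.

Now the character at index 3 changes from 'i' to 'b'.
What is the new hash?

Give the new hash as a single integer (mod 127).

val('i') = 9, val('b') = 2
Position k = 3, exponent = n-1-k = 3
B^3 mod M = 5^3 mod 127 = 125
Delta = (2 - 9) * 125 mod 127 = 14
New hash = (80 + 14) mod 127 = 94

Answer: 94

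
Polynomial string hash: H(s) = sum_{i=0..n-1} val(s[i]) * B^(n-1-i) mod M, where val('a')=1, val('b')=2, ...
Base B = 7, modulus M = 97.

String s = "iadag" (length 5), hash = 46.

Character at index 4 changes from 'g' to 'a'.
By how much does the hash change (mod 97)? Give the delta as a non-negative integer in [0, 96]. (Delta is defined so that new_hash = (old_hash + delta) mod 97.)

Answer: 91

Derivation:
Delta formula: (val(new) - val(old)) * B^(n-1-k) mod M
  val('a') - val('g') = 1 - 7 = -6
  B^(n-1-k) = 7^0 mod 97 = 1
  Delta = -6 * 1 mod 97 = 91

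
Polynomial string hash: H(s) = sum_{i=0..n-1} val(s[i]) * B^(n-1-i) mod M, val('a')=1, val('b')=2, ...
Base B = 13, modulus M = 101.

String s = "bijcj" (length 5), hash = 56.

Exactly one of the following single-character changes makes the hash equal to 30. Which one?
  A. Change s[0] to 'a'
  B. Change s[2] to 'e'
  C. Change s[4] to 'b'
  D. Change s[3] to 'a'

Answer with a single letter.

Option A: s[0]='b'->'a', delta=(1-2)*13^4 mod 101 = 22, hash=56+22 mod 101 = 78
Option B: s[2]='j'->'e', delta=(5-10)*13^2 mod 101 = 64, hash=56+64 mod 101 = 19
Option C: s[4]='j'->'b', delta=(2-10)*13^0 mod 101 = 93, hash=56+93 mod 101 = 48
Option D: s[3]='c'->'a', delta=(1-3)*13^1 mod 101 = 75, hash=56+75 mod 101 = 30 <-- target

Answer: D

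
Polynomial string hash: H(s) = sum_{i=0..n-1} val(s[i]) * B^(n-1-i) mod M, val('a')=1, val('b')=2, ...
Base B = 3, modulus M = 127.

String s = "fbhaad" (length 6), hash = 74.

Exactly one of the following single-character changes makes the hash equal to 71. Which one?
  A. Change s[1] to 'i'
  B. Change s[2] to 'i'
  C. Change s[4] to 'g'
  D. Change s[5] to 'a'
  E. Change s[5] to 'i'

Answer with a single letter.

Answer: D

Derivation:
Option A: s[1]='b'->'i', delta=(9-2)*3^4 mod 127 = 59, hash=74+59 mod 127 = 6
Option B: s[2]='h'->'i', delta=(9-8)*3^3 mod 127 = 27, hash=74+27 mod 127 = 101
Option C: s[4]='a'->'g', delta=(7-1)*3^1 mod 127 = 18, hash=74+18 mod 127 = 92
Option D: s[5]='d'->'a', delta=(1-4)*3^0 mod 127 = 124, hash=74+124 mod 127 = 71 <-- target
Option E: s[5]='d'->'i', delta=(9-4)*3^0 mod 127 = 5, hash=74+5 mod 127 = 79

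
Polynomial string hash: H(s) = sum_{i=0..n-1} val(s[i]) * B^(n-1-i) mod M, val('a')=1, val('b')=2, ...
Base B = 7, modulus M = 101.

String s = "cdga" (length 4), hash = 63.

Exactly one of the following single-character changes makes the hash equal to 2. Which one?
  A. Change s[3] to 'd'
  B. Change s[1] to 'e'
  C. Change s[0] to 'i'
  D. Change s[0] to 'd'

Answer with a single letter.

Answer: D

Derivation:
Option A: s[3]='a'->'d', delta=(4-1)*7^0 mod 101 = 3, hash=63+3 mod 101 = 66
Option B: s[1]='d'->'e', delta=(5-4)*7^2 mod 101 = 49, hash=63+49 mod 101 = 11
Option C: s[0]='c'->'i', delta=(9-3)*7^3 mod 101 = 38, hash=63+38 mod 101 = 0
Option D: s[0]='c'->'d', delta=(4-3)*7^3 mod 101 = 40, hash=63+40 mod 101 = 2 <-- target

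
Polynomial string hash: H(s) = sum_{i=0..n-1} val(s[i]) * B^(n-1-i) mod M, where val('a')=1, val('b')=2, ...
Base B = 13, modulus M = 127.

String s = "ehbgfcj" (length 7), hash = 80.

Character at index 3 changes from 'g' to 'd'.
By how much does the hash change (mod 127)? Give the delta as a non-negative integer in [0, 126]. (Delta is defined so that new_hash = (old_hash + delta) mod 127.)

Answer: 13

Derivation:
Delta formula: (val(new) - val(old)) * B^(n-1-k) mod M
  val('d') - val('g') = 4 - 7 = -3
  B^(n-1-k) = 13^3 mod 127 = 38
  Delta = -3 * 38 mod 127 = 13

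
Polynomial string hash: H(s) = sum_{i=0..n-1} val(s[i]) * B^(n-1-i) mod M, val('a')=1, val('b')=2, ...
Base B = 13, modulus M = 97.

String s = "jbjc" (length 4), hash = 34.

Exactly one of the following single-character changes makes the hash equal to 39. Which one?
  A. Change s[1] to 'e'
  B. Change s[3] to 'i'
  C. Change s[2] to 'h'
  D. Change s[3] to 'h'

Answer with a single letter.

Option A: s[1]='b'->'e', delta=(5-2)*13^2 mod 97 = 22, hash=34+22 mod 97 = 56
Option B: s[3]='c'->'i', delta=(9-3)*13^0 mod 97 = 6, hash=34+6 mod 97 = 40
Option C: s[2]='j'->'h', delta=(8-10)*13^1 mod 97 = 71, hash=34+71 mod 97 = 8
Option D: s[3]='c'->'h', delta=(8-3)*13^0 mod 97 = 5, hash=34+5 mod 97 = 39 <-- target

Answer: D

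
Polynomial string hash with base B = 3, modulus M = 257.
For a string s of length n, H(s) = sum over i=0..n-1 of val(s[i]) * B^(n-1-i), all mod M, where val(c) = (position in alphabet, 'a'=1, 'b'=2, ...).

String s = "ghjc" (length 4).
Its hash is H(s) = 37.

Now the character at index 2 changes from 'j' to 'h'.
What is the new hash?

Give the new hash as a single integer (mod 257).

Answer: 31

Derivation:
val('j') = 10, val('h') = 8
Position k = 2, exponent = n-1-k = 1
B^1 mod M = 3^1 mod 257 = 3
Delta = (8 - 10) * 3 mod 257 = 251
New hash = (37 + 251) mod 257 = 31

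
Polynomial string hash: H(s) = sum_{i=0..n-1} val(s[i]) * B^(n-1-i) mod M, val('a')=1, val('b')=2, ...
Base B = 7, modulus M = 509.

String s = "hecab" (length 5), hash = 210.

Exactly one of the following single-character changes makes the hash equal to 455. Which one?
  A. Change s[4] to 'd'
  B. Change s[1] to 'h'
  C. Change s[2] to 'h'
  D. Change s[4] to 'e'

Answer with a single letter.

Option A: s[4]='b'->'d', delta=(4-2)*7^0 mod 509 = 2, hash=210+2 mod 509 = 212
Option B: s[1]='e'->'h', delta=(8-5)*7^3 mod 509 = 11, hash=210+11 mod 509 = 221
Option C: s[2]='c'->'h', delta=(8-3)*7^2 mod 509 = 245, hash=210+245 mod 509 = 455 <-- target
Option D: s[4]='b'->'e', delta=(5-2)*7^0 mod 509 = 3, hash=210+3 mod 509 = 213

Answer: C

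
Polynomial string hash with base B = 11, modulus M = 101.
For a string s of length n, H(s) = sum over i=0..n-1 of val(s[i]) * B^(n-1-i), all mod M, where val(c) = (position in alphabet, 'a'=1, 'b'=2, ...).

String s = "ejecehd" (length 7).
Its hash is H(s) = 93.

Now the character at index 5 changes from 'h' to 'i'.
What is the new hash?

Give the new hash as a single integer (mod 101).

Answer: 3

Derivation:
val('h') = 8, val('i') = 9
Position k = 5, exponent = n-1-k = 1
B^1 mod M = 11^1 mod 101 = 11
Delta = (9 - 8) * 11 mod 101 = 11
New hash = (93 + 11) mod 101 = 3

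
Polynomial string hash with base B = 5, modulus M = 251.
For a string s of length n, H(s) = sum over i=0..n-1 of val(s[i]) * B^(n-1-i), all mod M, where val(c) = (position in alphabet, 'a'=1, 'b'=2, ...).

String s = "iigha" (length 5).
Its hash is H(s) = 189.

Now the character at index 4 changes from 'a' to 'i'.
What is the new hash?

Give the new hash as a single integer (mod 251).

val('a') = 1, val('i') = 9
Position k = 4, exponent = n-1-k = 0
B^0 mod M = 5^0 mod 251 = 1
Delta = (9 - 1) * 1 mod 251 = 8
New hash = (189 + 8) mod 251 = 197

Answer: 197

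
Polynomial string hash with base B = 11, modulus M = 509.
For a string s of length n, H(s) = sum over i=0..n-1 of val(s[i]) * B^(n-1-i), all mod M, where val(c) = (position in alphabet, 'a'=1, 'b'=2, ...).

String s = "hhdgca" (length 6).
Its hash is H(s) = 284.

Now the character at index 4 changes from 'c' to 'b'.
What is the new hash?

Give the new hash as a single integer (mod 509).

val('c') = 3, val('b') = 2
Position k = 4, exponent = n-1-k = 1
B^1 mod M = 11^1 mod 509 = 11
Delta = (2 - 3) * 11 mod 509 = 498
New hash = (284 + 498) mod 509 = 273

Answer: 273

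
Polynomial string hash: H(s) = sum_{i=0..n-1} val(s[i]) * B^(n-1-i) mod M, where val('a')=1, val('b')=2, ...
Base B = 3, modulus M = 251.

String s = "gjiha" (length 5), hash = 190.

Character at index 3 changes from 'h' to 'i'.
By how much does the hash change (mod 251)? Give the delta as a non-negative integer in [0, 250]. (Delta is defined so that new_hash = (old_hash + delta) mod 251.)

Delta formula: (val(new) - val(old)) * B^(n-1-k) mod M
  val('i') - val('h') = 9 - 8 = 1
  B^(n-1-k) = 3^1 mod 251 = 3
  Delta = 1 * 3 mod 251 = 3

Answer: 3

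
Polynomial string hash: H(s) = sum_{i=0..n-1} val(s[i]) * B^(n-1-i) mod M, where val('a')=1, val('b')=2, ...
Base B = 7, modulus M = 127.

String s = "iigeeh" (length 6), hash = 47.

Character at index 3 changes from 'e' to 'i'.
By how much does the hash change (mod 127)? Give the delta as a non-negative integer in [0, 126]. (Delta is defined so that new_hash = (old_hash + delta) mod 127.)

Answer: 69

Derivation:
Delta formula: (val(new) - val(old)) * B^(n-1-k) mod M
  val('i') - val('e') = 9 - 5 = 4
  B^(n-1-k) = 7^2 mod 127 = 49
  Delta = 4 * 49 mod 127 = 69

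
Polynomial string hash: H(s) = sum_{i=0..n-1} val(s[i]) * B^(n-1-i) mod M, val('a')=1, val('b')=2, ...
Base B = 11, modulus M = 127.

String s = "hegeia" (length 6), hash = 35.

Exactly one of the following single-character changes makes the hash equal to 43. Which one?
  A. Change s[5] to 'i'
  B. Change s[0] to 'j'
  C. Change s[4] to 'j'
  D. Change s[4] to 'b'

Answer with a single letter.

Option A: s[5]='a'->'i', delta=(9-1)*11^0 mod 127 = 8, hash=35+8 mod 127 = 43 <-- target
Option B: s[0]='h'->'j', delta=(10-8)*11^5 mod 127 = 30, hash=35+30 mod 127 = 65
Option C: s[4]='i'->'j', delta=(10-9)*11^1 mod 127 = 11, hash=35+11 mod 127 = 46
Option D: s[4]='i'->'b', delta=(2-9)*11^1 mod 127 = 50, hash=35+50 mod 127 = 85

Answer: A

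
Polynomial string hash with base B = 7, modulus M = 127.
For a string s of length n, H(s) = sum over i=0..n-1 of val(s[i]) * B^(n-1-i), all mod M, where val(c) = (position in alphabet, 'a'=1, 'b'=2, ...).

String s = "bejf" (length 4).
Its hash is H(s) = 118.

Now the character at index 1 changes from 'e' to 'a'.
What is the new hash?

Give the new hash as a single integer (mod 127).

Answer: 49

Derivation:
val('e') = 5, val('a') = 1
Position k = 1, exponent = n-1-k = 2
B^2 mod M = 7^2 mod 127 = 49
Delta = (1 - 5) * 49 mod 127 = 58
New hash = (118 + 58) mod 127 = 49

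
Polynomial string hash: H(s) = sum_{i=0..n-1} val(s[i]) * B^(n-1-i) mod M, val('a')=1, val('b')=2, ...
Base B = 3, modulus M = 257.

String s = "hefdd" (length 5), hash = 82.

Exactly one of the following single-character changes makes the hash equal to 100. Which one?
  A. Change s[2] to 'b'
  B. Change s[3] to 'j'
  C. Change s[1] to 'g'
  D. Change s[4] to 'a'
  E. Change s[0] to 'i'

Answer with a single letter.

Option A: s[2]='f'->'b', delta=(2-6)*3^2 mod 257 = 221, hash=82+221 mod 257 = 46
Option B: s[3]='d'->'j', delta=(10-4)*3^1 mod 257 = 18, hash=82+18 mod 257 = 100 <-- target
Option C: s[1]='e'->'g', delta=(7-5)*3^3 mod 257 = 54, hash=82+54 mod 257 = 136
Option D: s[4]='d'->'a', delta=(1-4)*3^0 mod 257 = 254, hash=82+254 mod 257 = 79
Option E: s[0]='h'->'i', delta=(9-8)*3^4 mod 257 = 81, hash=82+81 mod 257 = 163

Answer: B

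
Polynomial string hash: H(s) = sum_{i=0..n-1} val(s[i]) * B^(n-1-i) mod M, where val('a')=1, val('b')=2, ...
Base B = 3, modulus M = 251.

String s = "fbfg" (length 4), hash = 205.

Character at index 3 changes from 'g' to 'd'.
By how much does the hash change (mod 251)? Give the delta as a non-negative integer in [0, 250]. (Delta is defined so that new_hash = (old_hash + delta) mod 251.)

Answer: 248

Derivation:
Delta formula: (val(new) - val(old)) * B^(n-1-k) mod M
  val('d') - val('g') = 4 - 7 = -3
  B^(n-1-k) = 3^0 mod 251 = 1
  Delta = -3 * 1 mod 251 = 248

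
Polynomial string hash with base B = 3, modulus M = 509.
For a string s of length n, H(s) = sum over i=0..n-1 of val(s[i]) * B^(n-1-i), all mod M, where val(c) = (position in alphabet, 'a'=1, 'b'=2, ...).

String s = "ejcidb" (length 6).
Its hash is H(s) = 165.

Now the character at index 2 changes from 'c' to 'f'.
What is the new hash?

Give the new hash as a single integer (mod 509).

Answer: 246

Derivation:
val('c') = 3, val('f') = 6
Position k = 2, exponent = n-1-k = 3
B^3 mod M = 3^3 mod 509 = 27
Delta = (6 - 3) * 27 mod 509 = 81
New hash = (165 + 81) mod 509 = 246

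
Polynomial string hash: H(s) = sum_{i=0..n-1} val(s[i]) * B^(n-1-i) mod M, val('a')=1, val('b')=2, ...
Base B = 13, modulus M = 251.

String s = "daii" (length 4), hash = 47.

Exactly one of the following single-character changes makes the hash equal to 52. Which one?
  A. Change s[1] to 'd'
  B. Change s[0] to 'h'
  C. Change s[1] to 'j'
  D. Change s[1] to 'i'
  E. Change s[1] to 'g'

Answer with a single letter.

Answer: A

Derivation:
Option A: s[1]='a'->'d', delta=(4-1)*13^2 mod 251 = 5, hash=47+5 mod 251 = 52 <-- target
Option B: s[0]='d'->'h', delta=(8-4)*13^3 mod 251 = 3, hash=47+3 mod 251 = 50
Option C: s[1]='a'->'j', delta=(10-1)*13^2 mod 251 = 15, hash=47+15 mod 251 = 62
Option D: s[1]='a'->'i', delta=(9-1)*13^2 mod 251 = 97, hash=47+97 mod 251 = 144
Option E: s[1]='a'->'g', delta=(7-1)*13^2 mod 251 = 10, hash=47+10 mod 251 = 57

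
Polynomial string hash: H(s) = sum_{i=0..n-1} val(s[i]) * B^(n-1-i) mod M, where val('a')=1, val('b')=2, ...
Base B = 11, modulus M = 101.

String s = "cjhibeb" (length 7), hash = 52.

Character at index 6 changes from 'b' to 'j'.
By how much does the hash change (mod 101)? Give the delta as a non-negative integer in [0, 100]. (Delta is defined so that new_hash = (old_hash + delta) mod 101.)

Answer: 8

Derivation:
Delta formula: (val(new) - val(old)) * B^(n-1-k) mod M
  val('j') - val('b') = 10 - 2 = 8
  B^(n-1-k) = 11^0 mod 101 = 1
  Delta = 8 * 1 mod 101 = 8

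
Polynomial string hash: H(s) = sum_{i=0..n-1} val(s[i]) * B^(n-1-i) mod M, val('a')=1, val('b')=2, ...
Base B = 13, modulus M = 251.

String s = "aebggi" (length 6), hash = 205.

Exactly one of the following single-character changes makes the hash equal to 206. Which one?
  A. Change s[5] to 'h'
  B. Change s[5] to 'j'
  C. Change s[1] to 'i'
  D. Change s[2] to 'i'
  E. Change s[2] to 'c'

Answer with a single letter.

Option A: s[5]='i'->'h', delta=(8-9)*13^0 mod 251 = 250, hash=205+250 mod 251 = 204
Option B: s[5]='i'->'j', delta=(10-9)*13^0 mod 251 = 1, hash=205+1 mod 251 = 206 <-- target
Option C: s[1]='e'->'i', delta=(9-5)*13^4 mod 251 = 39, hash=205+39 mod 251 = 244
Option D: s[2]='b'->'i', delta=(9-2)*13^3 mod 251 = 68, hash=205+68 mod 251 = 22
Option E: s[2]='b'->'c', delta=(3-2)*13^3 mod 251 = 189, hash=205+189 mod 251 = 143

Answer: B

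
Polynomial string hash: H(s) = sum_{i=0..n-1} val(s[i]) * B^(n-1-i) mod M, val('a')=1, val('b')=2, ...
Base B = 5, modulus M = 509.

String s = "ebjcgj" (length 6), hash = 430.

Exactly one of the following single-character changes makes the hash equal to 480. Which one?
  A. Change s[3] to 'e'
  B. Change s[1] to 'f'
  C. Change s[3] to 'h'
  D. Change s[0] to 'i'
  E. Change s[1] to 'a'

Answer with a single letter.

Option A: s[3]='c'->'e', delta=(5-3)*5^2 mod 509 = 50, hash=430+50 mod 509 = 480 <-- target
Option B: s[1]='b'->'f', delta=(6-2)*5^4 mod 509 = 464, hash=430+464 mod 509 = 385
Option C: s[3]='c'->'h', delta=(8-3)*5^2 mod 509 = 125, hash=430+125 mod 509 = 46
Option D: s[0]='e'->'i', delta=(9-5)*5^5 mod 509 = 284, hash=430+284 mod 509 = 205
Option E: s[1]='b'->'a', delta=(1-2)*5^4 mod 509 = 393, hash=430+393 mod 509 = 314

Answer: A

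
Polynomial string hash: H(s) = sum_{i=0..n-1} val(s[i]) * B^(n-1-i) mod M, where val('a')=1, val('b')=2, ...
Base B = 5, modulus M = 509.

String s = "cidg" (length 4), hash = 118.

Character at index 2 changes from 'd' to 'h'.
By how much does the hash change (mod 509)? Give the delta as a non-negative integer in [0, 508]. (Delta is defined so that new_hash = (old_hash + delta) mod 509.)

Delta formula: (val(new) - val(old)) * B^(n-1-k) mod M
  val('h') - val('d') = 8 - 4 = 4
  B^(n-1-k) = 5^1 mod 509 = 5
  Delta = 4 * 5 mod 509 = 20

Answer: 20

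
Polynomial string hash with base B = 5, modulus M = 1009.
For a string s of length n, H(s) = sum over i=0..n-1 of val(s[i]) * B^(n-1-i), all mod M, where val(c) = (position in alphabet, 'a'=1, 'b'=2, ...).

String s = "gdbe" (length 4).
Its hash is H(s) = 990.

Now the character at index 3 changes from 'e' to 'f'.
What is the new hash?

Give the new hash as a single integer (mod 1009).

val('e') = 5, val('f') = 6
Position k = 3, exponent = n-1-k = 0
B^0 mod M = 5^0 mod 1009 = 1
Delta = (6 - 5) * 1 mod 1009 = 1
New hash = (990 + 1) mod 1009 = 991

Answer: 991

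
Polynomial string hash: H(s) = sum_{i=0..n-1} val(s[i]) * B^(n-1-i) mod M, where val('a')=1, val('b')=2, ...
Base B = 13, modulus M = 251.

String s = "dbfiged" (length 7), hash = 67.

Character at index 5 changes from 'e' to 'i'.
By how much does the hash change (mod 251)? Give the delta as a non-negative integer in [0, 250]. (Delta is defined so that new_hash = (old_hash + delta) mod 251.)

Answer: 52

Derivation:
Delta formula: (val(new) - val(old)) * B^(n-1-k) mod M
  val('i') - val('e') = 9 - 5 = 4
  B^(n-1-k) = 13^1 mod 251 = 13
  Delta = 4 * 13 mod 251 = 52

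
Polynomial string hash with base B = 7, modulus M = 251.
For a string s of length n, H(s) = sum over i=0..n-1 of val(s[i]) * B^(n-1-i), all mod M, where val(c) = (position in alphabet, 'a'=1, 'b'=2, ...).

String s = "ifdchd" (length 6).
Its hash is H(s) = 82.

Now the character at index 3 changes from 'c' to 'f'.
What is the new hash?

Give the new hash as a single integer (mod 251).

val('c') = 3, val('f') = 6
Position k = 3, exponent = n-1-k = 2
B^2 mod M = 7^2 mod 251 = 49
Delta = (6 - 3) * 49 mod 251 = 147
New hash = (82 + 147) mod 251 = 229

Answer: 229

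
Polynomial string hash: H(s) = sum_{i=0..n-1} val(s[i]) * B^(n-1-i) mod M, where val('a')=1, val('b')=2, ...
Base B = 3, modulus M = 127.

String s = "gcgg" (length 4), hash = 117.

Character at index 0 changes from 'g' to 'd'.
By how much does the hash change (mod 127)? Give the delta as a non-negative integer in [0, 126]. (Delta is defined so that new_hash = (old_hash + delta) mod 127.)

Delta formula: (val(new) - val(old)) * B^(n-1-k) mod M
  val('d') - val('g') = 4 - 7 = -3
  B^(n-1-k) = 3^3 mod 127 = 27
  Delta = -3 * 27 mod 127 = 46

Answer: 46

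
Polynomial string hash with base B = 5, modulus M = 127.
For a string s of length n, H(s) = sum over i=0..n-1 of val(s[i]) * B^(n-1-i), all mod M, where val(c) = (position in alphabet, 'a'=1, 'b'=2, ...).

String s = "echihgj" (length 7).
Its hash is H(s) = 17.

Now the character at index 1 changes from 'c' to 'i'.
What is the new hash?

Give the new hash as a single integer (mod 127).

val('c') = 3, val('i') = 9
Position k = 1, exponent = n-1-k = 5
B^5 mod M = 5^5 mod 127 = 77
Delta = (9 - 3) * 77 mod 127 = 81
New hash = (17 + 81) mod 127 = 98

Answer: 98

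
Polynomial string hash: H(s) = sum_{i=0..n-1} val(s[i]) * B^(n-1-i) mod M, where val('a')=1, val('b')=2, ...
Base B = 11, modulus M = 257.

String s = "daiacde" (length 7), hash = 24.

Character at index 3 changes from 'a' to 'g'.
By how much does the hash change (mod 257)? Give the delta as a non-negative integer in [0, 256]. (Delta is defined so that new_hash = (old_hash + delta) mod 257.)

Answer: 19

Derivation:
Delta formula: (val(new) - val(old)) * B^(n-1-k) mod M
  val('g') - val('a') = 7 - 1 = 6
  B^(n-1-k) = 11^3 mod 257 = 46
  Delta = 6 * 46 mod 257 = 19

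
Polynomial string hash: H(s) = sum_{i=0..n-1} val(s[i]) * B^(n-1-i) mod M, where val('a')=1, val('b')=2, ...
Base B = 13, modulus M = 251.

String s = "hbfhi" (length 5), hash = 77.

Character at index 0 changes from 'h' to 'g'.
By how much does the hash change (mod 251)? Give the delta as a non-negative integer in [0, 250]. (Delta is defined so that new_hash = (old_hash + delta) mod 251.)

Delta formula: (val(new) - val(old)) * B^(n-1-k) mod M
  val('g') - val('h') = 7 - 8 = -1
  B^(n-1-k) = 13^4 mod 251 = 198
  Delta = -1 * 198 mod 251 = 53

Answer: 53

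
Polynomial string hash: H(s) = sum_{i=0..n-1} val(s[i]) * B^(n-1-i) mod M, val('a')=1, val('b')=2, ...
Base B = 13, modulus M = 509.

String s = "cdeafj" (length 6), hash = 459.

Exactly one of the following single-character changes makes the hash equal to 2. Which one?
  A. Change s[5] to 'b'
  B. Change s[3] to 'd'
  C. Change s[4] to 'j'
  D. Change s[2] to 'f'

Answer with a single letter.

Answer: C

Derivation:
Option A: s[5]='j'->'b', delta=(2-10)*13^0 mod 509 = 501, hash=459+501 mod 509 = 451
Option B: s[3]='a'->'d', delta=(4-1)*13^2 mod 509 = 507, hash=459+507 mod 509 = 457
Option C: s[4]='f'->'j', delta=(10-6)*13^1 mod 509 = 52, hash=459+52 mod 509 = 2 <-- target
Option D: s[2]='e'->'f', delta=(6-5)*13^3 mod 509 = 161, hash=459+161 mod 509 = 111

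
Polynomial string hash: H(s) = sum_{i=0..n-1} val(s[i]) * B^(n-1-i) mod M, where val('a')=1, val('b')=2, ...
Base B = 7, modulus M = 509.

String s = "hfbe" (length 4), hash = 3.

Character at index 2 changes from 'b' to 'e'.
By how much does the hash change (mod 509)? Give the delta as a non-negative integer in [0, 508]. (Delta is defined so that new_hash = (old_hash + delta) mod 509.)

Answer: 21

Derivation:
Delta formula: (val(new) - val(old)) * B^(n-1-k) mod M
  val('e') - val('b') = 5 - 2 = 3
  B^(n-1-k) = 7^1 mod 509 = 7
  Delta = 3 * 7 mod 509 = 21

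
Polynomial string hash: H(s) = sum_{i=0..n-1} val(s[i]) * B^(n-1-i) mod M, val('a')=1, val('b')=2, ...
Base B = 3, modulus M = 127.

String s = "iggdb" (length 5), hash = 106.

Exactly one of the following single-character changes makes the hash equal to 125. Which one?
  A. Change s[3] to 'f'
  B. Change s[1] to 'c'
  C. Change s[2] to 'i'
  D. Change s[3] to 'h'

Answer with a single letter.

Option A: s[3]='d'->'f', delta=(6-4)*3^1 mod 127 = 6, hash=106+6 mod 127 = 112
Option B: s[1]='g'->'c', delta=(3-7)*3^3 mod 127 = 19, hash=106+19 mod 127 = 125 <-- target
Option C: s[2]='g'->'i', delta=(9-7)*3^2 mod 127 = 18, hash=106+18 mod 127 = 124
Option D: s[3]='d'->'h', delta=(8-4)*3^1 mod 127 = 12, hash=106+12 mod 127 = 118

Answer: B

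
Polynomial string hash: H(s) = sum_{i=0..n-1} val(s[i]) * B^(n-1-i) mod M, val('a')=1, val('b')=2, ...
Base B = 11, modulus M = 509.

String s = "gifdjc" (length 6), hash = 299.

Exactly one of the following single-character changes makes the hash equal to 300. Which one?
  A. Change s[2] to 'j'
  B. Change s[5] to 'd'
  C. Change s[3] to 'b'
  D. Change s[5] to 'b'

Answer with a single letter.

Option A: s[2]='f'->'j', delta=(10-6)*11^3 mod 509 = 234, hash=299+234 mod 509 = 24
Option B: s[5]='c'->'d', delta=(4-3)*11^0 mod 509 = 1, hash=299+1 mod 509 = 300 <-- target
Option C: s[3]='d'->'b', delta=(2-4)*11^2 mod 509 = 267, hash=299+267 mod 509 = 57
Option D: s[5]='c'->'b', delta=(2-3)*11^0 mod 509 = 508, hash=299+508 mod 509 = 298

Answer: B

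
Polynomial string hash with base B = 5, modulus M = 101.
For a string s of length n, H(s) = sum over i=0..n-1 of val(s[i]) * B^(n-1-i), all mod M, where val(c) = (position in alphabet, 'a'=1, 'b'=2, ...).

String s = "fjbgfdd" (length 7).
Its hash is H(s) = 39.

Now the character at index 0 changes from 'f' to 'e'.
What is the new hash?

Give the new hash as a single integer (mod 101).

Answer: 69

Derivation:
val('f') = 6, val('e') = 5
Position k = 0, exponent = n-1-k = 6
B^6 mod M = 5^6 mod 101 = 71
Delta = (5 - 6) * 71 mod 101 = 30
New hash = (39 + 30) mod 101 = 69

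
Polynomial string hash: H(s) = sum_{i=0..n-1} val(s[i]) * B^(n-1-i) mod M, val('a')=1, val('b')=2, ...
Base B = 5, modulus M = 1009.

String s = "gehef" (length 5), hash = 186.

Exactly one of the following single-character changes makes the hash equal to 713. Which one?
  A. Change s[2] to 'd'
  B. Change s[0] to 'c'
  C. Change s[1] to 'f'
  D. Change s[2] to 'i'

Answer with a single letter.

Option A: s[2]='h'->'d', delta=(4-8)*5^2 mod 1009 = 909, hash=186+909 mod 1009 = 86
Option B: s[0]='g'->'c', delta=(3-7)*5^4 mod 1009 = 527, hash=186+527 mod 1009 = 713 <-- target
Option C: s[1]='e'->'f', delta=(6-5)*5^3 mod 1009 = 125, hash=186+125 mod 1009 = 311
Option D: s[2]='h'->'i', delta=(9-8)*5^2 mod 1009 = 25, hash=186+25 mod 1009 = 211

Answer: B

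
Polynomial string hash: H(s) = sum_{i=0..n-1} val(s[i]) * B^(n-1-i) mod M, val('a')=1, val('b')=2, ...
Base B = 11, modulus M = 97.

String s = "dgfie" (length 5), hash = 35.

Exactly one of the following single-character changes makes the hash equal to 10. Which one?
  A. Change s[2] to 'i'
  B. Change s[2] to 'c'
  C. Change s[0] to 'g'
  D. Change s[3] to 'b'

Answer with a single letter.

Answer: A

Derivation:
Option A: s[2]='f'->'i', delta=(9-6)*11^2 mod 97 = 72, hash=35+72 mod 97 = 10 <-- target
Option B: s[2]='f'->'c', delta=(3-6)*11^2 mod 97 = 25, hash=35+25 mod 97 = 60
Option C: s[0]='d'->'g', delta=(7-4)*11^4 mod 97 = 79, hash=35+79 mod 97 = 17
Option D: s[3]='i'->'b', delta=(2-9)*11^1 mod 97 = 20, hash=35+20 mod 97 = 55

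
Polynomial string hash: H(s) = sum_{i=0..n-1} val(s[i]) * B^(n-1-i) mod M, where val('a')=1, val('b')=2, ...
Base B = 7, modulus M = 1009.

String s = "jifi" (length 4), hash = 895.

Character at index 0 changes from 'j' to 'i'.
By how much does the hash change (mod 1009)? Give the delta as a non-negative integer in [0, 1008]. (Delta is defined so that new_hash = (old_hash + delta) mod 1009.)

Delta formula: (val(new) - val(old)) * B^(n-1-k) mod M
  val('i') - val('j') = 9 - 10 = -1
  B^(n-1-k) = 7^3 mod 1009 = 343
  Delta = -1 * 343 mod 1009 = 666

Answer: 666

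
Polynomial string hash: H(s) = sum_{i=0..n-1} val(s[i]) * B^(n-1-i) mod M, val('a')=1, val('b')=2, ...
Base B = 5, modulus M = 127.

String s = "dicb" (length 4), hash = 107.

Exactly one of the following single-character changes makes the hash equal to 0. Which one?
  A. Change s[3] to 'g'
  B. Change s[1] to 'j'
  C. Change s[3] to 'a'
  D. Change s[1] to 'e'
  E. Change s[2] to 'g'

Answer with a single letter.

Option A: s[3]='b'->'g', delta=(7-2)*5^0 mod 127 = 5, hash=107+5 mod 127 = 112
Option B: s[1]='i'->'j', delta=(10-9)*5^2 mod 127 = 25, hash=107+25 mod 127 = 5
Option C: s[3]='b'->'a', delta=(1-2)*5^0 mod 127 = 126, hash=107+126 mod 127 = 106
Option D: s[1]='i'->'e', delta=(5-9)*5^2 mod 127 = 27, hash=107+27 mod 127 = 7
Option E: s[2]='c'->'g', delta=(7-3)*5^1 mod 127 = 20, hash=107+20 mod 127 = 0 <-- target

Answer: E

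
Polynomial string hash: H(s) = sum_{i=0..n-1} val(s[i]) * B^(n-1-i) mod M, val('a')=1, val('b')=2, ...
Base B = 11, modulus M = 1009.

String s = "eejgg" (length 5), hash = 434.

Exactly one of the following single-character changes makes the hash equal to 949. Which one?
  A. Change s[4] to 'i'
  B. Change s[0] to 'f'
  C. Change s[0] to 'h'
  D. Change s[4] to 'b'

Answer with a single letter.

Answer: B

Derivation:
Option A: s[4]='g'->'i', delta=(9-7)*11^0 mod 1009 = 2, hash=434+2 mod 1009 = 436
Option B: s[0]='e'->'f', delta=(6-5)*11^4 mod 1009 = 515, hash=434+515 mod 1009 = 949 <-- target
Option C: s[0]='e'->'h', delta=(8-5)*11^4 mod 1009 = 536, hash=434+536 mod 1009 = 970
Option D: s[4]='g'->'b', delta=(2-7)*11^0 mod 1009 = 1004, hash=434+1004 mod 1009 = 429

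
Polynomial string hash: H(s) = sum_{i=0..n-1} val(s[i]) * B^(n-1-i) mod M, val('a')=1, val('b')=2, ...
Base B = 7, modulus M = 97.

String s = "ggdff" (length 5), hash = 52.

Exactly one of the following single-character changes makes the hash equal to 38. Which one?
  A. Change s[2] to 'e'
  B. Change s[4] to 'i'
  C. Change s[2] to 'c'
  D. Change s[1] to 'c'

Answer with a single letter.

Option A: s[2]='d'->'e', delta=(5-4)*7^2 mod 97 = 49, hash=52+49 mod 97 = 4
Option B: s[4]='f'->'i', delta=(9-6)*7^0 mod 97 = 3, hash=52+3 mod 97 = 55
Option C: s[2]='d'->'c', delta=(3-4)*7^2 mod 97 = 48, hash=52+48 mod 97 = 3
Option D: s[1]='g'->'c', delta=(3-7)*7^3 mod 97 = 83, hash=52+83 mod 97 = 38 <-- target

Answer: D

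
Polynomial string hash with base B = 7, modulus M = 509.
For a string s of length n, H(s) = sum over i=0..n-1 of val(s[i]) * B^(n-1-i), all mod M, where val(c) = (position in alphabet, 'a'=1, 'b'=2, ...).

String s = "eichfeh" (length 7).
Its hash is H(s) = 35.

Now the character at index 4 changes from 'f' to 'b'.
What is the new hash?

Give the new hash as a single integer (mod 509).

Answer: 348

Derivation:
val('f') = 6, val('b') = 2
Position k = 4, exponent = n-1-k = 2
B^2 mod M = 7^2 mod 509 = 49
Delta = (2 - 6) * 49 mod 509 = 313
New hash = (35 + 313) mod 509 = 348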